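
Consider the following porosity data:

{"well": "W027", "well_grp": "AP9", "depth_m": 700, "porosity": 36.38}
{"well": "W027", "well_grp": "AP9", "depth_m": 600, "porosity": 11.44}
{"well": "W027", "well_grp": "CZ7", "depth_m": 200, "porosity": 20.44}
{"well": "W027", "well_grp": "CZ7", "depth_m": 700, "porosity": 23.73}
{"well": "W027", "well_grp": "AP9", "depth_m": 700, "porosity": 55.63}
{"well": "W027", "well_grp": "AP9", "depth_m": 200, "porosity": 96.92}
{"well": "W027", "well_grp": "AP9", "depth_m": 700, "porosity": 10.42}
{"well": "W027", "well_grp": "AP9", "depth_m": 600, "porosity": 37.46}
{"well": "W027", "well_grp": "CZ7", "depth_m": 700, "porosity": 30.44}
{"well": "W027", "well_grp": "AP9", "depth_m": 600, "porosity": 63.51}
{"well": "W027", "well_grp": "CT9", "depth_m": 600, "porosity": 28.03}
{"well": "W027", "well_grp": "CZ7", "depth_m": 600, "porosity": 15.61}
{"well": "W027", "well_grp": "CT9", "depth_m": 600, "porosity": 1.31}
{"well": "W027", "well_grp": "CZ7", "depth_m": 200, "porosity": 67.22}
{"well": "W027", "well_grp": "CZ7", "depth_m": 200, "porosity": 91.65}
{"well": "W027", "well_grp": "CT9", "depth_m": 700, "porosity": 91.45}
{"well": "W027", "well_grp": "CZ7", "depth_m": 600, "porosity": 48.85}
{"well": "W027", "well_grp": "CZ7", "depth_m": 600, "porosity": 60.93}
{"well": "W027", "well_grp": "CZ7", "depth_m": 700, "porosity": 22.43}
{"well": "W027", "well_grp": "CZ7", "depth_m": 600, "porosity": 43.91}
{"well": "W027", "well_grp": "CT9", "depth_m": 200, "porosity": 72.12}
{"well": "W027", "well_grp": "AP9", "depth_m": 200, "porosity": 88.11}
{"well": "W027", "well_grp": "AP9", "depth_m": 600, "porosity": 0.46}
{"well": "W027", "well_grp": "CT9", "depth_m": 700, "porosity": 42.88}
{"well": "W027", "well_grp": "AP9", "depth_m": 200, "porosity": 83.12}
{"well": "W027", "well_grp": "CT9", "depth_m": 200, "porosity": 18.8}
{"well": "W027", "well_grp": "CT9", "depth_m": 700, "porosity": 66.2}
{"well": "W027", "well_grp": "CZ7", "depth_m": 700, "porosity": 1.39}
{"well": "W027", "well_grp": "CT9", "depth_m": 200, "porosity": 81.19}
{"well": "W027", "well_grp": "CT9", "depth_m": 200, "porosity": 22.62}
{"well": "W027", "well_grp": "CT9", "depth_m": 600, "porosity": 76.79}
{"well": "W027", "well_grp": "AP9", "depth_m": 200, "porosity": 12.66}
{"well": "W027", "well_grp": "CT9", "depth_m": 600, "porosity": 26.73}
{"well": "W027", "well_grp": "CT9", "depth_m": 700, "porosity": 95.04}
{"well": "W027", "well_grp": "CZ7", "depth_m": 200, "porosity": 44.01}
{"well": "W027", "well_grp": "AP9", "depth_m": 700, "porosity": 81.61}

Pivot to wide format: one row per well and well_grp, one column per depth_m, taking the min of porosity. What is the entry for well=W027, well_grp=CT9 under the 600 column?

Rows with well=W027, well_grp=CT9 and depth_m=600: porosity values are 28.03, 1.31, 76.79, 26.73.
min(28.03, 1.31, 76.79, 26.73) = 1.31.

1.31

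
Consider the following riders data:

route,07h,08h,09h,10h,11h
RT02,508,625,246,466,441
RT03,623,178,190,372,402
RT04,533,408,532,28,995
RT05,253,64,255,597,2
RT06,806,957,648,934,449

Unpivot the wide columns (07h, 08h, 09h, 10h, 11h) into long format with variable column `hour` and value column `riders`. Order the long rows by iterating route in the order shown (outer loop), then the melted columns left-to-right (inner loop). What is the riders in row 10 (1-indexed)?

25 rows total (5 × 5). Row 10: index ⌊(10-1)/5⌋ = 1 into route → RT03; (10-1) mod 5 = 4 into the melted columns → 11h.
So row 10 is (RT03, 11h, 402); riders = 402.

402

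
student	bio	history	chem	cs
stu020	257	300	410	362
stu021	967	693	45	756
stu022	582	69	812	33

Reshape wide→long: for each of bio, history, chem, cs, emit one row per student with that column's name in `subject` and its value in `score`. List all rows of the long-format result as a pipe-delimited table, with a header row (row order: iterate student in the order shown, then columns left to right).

| student | subject | score |
| stu020 | bio | 257 |
| stu020 | history | 300 |
| stu020 | chem | 410 |
| stu020 | cs | 362 |
| stu021 | bio | 967 |
| stu021 | history | 693 |
| stu021 | chem | 45 |
| stu021 | cs | 756 |
| stu022 | bio | 582 |
| stu022 | history | 69 |
| stu022 | chem | 812 |
| stu022 | cs | 33 |

Each (student, column) pair becomes one row: 3 × 4 = 12 rows.
For example, (stu020, bio) → score=257.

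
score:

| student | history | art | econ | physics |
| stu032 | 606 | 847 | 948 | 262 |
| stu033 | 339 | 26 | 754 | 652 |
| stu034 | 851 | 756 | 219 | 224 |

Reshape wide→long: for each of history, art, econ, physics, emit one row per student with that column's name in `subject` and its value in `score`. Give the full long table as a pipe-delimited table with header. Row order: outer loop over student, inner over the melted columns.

| student | subject | score |
| stu032 | history | 606 |
| stu032 | art | 847 |
| stu032 | econ | 948 |
| stu032 | physics | 262 |
| stu033 | history | 339 |
| stu033 | art | 26 |
| stu033 | econ | 754 |
| stu033 | physics | 652 |
| stu034 | history | 851 |
| stu034 | art | 756 |
| stu034 | econ | 219 |
| stu034 | physics | 224 |

Each (student, column) pair becomes one row: 3 × 4 = 12 rows.
For example, (stu032, history) → score=606.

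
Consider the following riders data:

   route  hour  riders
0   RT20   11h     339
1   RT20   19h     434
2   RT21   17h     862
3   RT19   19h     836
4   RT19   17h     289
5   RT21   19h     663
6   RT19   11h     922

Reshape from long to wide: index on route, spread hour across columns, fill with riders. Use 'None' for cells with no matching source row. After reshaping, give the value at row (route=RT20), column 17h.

No long-format row has route=RT20 and hour=17h, so the cell is None.

None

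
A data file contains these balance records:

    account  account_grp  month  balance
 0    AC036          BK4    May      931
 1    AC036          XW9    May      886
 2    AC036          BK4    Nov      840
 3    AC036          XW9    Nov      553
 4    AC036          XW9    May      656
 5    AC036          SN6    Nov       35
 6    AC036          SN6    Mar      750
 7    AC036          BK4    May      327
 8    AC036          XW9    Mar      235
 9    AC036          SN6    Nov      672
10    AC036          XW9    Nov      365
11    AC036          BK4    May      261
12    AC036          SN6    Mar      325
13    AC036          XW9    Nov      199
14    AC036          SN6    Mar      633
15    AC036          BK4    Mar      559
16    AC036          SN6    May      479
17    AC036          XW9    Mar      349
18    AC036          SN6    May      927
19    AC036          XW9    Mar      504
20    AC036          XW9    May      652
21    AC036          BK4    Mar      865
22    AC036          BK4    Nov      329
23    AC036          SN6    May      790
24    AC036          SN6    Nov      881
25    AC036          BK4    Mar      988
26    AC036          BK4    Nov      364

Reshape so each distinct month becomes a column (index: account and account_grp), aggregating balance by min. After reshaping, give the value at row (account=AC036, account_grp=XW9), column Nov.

199

Rows with account=AC036, account_grp=XW9 and month=Nov: balance values are 553, 365, 199.
min(553, 365, 199) = 199.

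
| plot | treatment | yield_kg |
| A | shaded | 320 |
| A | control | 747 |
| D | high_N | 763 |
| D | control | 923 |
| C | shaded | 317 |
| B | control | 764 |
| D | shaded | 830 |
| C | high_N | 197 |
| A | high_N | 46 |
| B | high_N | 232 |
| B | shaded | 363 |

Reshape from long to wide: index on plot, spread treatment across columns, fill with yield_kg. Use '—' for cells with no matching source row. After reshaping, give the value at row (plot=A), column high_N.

The long row with plot=A, treatment=high_N has yield_kg=46.

46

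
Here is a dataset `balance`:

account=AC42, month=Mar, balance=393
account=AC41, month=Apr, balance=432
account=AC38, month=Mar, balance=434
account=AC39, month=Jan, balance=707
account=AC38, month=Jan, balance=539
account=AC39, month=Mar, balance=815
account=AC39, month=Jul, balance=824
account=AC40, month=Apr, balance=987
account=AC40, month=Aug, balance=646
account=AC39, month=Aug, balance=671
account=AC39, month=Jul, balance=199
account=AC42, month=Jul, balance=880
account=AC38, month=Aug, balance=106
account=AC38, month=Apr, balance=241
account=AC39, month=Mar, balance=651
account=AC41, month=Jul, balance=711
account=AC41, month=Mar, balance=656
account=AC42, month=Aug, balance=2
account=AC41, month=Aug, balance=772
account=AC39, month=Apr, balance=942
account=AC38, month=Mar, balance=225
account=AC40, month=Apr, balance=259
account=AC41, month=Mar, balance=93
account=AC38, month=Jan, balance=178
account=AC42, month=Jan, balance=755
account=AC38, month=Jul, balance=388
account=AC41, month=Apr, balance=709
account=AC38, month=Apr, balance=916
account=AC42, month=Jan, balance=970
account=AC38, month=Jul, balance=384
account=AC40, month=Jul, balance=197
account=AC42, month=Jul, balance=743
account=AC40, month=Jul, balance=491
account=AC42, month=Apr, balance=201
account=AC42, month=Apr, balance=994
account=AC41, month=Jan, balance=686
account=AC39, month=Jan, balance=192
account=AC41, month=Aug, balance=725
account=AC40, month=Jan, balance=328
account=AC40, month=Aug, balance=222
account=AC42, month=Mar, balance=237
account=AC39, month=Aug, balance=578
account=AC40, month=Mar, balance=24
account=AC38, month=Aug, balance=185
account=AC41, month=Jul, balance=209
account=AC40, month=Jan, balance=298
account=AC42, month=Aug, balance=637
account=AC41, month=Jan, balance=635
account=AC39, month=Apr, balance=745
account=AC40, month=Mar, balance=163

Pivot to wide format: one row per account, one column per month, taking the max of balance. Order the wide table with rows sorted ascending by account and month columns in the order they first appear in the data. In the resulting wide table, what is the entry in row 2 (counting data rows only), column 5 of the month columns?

With rows sorted ascending by account, row 2 is account=AC39. month columns in first-appearance order: Mar, Apr, Jan, Jul, Aug; column 5 is Aug.
Long rows with account=AC39, month=Aug: max(671, 578) = 671.

671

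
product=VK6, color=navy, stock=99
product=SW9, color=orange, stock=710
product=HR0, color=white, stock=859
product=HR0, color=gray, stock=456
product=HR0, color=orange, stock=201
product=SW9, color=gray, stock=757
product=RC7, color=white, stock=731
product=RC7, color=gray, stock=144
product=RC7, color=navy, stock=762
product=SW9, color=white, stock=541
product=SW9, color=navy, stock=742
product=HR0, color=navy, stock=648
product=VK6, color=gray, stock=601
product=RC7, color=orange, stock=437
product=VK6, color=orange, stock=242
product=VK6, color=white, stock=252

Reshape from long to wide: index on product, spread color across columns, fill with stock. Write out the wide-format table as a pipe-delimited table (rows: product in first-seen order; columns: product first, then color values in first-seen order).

Columns: product plus the 4 distinct color values (navy, orange, white, gray).
For example, row VK6 column navy takes stock=99 from the long row (VK6, navy).

| product | navy | orange | white | gray |
| VK6 | 99 | 242 | 252 | 601 |
| SW9 | 742 | 710 | 541 | 757 |
| HR0 | 648 | 201 | 859 | 456 |
| RC7 | 762 | 437 | 731 | 144 |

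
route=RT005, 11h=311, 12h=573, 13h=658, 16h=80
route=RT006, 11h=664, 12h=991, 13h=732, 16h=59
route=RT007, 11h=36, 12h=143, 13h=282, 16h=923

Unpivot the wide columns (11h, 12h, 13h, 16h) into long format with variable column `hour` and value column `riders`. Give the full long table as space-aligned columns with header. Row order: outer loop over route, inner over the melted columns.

Each (route, column) pair becomes one row: 3 × 4 = 12 rows.
For example, (RT005, 11h) → riders=311.

route  hour  riders
RT005  11h   311   
RT005  12h   573   
RT005  13h   658   
RT005  16h   80    
RT006  11h   664   
RT006  12h   991   
RT006  13h   732   
RT006  16h   59    
RT007  11h   36    
RT007  12h   143   
RT007  13h   282   
RT007  16h   923   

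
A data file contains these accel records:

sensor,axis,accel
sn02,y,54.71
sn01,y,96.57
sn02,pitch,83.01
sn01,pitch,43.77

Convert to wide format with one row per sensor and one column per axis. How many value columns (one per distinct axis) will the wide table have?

2

2 distinct axis values: y, pitch.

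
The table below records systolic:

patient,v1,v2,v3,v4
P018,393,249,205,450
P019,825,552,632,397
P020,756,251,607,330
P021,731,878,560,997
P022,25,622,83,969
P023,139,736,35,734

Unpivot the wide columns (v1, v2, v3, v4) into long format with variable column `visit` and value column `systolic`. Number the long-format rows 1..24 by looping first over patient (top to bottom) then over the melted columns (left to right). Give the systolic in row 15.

560

24 rows total (6 × 4). Row 15: index ⌊(15-1)/4⌋ = 3 into patient → P021; (15-1) mod 4 = 2 into the melted columns → v3.
So row 15 is (P021, v3, 560); systolic = 560.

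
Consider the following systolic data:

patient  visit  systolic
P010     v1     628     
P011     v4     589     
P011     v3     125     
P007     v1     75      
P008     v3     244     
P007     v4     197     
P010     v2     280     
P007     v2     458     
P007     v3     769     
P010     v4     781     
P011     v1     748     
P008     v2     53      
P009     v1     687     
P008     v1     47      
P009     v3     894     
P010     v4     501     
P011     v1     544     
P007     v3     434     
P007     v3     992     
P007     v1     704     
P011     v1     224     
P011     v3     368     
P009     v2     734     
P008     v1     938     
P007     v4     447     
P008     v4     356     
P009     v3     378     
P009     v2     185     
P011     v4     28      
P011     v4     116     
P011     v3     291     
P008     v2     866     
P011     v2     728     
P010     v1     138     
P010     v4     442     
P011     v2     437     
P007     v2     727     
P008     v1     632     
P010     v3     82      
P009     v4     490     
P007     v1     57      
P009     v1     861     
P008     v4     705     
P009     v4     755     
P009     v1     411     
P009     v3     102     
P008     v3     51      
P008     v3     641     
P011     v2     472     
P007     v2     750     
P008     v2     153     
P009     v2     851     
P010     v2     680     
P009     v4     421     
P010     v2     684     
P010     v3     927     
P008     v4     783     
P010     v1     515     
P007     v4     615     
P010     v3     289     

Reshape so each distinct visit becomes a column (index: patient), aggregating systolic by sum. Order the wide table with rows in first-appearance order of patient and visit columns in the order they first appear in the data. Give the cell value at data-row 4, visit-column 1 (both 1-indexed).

1617

With rows in first-appearance order of patient, row 4 is patient=P008. visit columns in first-appearance order: v1, v4, v3, v2; column 1 is v1.
Long rows with patient=P008, visit=v1: 47 + 938 + 632 = 1617.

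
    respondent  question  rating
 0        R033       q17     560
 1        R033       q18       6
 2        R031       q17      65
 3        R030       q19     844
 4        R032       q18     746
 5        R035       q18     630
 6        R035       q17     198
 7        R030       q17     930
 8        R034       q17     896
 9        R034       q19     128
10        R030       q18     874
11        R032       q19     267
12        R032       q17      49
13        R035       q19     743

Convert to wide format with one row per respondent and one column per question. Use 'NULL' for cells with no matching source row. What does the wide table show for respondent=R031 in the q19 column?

NULL

No long-format row has respondent=R031 and question=q19, so the cell is NULL.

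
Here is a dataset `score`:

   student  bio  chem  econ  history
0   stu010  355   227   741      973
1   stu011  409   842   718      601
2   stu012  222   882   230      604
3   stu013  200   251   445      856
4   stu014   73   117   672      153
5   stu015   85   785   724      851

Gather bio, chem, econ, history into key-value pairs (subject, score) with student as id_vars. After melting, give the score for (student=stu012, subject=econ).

230

Unpivoting turns each (student, wide-column) pair into one long row.
The wide cell at row stu012, column econ holds 230, so the long row (stu012, econ) has score=230.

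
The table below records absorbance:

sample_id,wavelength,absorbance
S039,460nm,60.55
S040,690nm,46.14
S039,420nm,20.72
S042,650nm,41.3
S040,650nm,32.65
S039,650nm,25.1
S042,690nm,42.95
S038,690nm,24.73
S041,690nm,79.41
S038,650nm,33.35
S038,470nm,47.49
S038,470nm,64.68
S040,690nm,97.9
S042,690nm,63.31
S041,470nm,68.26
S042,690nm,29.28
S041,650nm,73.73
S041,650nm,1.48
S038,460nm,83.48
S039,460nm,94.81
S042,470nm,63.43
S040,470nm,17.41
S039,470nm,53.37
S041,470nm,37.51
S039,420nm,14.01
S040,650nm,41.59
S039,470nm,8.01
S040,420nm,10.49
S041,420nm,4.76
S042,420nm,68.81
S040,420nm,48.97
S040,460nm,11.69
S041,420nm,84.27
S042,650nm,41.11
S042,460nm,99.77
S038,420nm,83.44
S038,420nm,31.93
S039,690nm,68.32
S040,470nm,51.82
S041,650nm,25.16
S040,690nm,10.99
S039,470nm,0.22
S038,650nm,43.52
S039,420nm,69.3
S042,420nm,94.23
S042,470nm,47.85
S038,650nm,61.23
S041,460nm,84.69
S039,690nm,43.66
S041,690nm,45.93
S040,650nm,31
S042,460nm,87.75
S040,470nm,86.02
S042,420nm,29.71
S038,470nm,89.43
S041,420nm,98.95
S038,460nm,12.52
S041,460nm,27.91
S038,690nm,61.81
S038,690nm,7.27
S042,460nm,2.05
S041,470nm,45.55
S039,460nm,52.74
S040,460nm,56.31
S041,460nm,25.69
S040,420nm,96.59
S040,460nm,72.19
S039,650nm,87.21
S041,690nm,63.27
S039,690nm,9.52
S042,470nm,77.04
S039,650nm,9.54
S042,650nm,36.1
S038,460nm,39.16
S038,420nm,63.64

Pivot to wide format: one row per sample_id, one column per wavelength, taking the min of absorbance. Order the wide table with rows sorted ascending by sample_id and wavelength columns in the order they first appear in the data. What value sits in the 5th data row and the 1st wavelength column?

With rows sorted ascending by sample_id, row 5 is sample_id=S042. wavelength columns in first-appearance order: 460nm, 690nm, 420nm, 650nm, 470nm; column 1 is 460nm.
Long rows with sample_id=S042, wavelength=460nm: min(99.77, 87.75, 2.05) = 2.05.

2.05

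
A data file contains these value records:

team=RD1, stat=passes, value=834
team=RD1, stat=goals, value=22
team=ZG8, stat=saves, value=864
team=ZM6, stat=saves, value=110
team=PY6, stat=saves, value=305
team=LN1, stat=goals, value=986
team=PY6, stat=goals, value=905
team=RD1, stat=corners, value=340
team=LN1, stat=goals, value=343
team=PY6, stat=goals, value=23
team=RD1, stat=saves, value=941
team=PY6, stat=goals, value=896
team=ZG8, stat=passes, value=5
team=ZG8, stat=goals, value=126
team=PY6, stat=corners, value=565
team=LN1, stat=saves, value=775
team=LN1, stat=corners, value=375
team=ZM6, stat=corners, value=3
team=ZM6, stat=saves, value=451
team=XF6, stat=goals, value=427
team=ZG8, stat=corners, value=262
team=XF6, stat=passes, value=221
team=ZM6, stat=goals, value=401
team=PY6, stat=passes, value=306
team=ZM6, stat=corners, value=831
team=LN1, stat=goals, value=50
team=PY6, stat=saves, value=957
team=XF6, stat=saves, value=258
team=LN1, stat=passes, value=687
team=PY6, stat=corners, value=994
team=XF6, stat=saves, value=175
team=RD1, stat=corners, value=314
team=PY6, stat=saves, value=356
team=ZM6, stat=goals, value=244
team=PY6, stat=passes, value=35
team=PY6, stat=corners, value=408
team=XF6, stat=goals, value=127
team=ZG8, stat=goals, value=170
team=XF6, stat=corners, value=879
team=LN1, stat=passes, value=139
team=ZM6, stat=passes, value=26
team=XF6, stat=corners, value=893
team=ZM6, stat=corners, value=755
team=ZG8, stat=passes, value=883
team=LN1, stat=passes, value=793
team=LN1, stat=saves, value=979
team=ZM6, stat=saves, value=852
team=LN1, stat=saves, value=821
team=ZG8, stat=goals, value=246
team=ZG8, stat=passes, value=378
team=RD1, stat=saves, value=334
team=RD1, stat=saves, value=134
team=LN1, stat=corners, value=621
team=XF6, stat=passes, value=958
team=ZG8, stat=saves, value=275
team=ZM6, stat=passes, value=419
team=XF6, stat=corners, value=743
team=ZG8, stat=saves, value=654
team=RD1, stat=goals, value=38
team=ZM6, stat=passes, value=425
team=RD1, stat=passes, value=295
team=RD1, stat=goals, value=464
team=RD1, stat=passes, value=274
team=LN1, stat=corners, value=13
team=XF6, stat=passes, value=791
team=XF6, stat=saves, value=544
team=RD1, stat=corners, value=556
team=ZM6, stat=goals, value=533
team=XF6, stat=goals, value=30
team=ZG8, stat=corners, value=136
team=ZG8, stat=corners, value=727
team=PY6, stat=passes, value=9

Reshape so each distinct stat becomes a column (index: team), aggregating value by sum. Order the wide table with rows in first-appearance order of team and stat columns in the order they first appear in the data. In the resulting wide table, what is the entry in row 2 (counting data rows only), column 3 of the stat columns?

1793

With rows in first-appearance order of team, row 2 is team=ZG8. stat columns in first-appearance order: passes, goals, saves, corners; column 3 is saves.
Long rows with team=ZG8, stat=saves: 864 + 275 + 654 = 1793.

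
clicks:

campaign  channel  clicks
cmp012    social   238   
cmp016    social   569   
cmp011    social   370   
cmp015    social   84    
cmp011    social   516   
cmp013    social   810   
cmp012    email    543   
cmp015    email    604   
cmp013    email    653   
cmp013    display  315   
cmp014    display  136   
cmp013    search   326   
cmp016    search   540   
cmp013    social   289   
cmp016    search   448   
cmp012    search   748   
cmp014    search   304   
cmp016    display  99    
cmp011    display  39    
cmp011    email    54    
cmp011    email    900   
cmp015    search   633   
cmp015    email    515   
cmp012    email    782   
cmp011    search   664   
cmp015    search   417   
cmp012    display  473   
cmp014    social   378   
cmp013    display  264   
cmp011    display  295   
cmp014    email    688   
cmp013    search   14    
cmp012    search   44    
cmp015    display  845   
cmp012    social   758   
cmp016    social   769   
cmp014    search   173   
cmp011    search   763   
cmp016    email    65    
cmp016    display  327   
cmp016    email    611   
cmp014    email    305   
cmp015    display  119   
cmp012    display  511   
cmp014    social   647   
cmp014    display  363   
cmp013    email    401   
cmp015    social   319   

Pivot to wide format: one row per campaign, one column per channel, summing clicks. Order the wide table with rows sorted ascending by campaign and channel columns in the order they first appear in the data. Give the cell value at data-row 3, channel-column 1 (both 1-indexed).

With rows sorted ascending by campaign, row 3 is campaign=cmp013. channel columns in first-appearance order: social, email, display, search; column 1 is social.
Long rows with campaign=cmp013, channel=social: 810 + 289 = 1099.

1099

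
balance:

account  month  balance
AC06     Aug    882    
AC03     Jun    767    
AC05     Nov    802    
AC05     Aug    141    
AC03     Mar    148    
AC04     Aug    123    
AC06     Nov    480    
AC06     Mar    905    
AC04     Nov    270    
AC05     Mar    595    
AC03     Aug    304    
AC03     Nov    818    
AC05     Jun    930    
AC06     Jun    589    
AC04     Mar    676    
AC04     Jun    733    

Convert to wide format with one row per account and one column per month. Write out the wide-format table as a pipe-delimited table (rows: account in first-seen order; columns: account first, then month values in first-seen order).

Columns: account plus the 4 distinct month values (Aug, Jun, Nov, Mar).
For example, row AC06 column Aug takes balance=882 from the long row (AC06, Aug).

| account | Aug | Jun | Nov | Mar |
| AC06 | 882 | 589 | 480 | 905 |
| AC03 | 304 | 767 | 818 | 148 |
| AC05 | 141 | 930 | 802 | 595 |
| AC04 | 123 | 733 | 270 | 676 |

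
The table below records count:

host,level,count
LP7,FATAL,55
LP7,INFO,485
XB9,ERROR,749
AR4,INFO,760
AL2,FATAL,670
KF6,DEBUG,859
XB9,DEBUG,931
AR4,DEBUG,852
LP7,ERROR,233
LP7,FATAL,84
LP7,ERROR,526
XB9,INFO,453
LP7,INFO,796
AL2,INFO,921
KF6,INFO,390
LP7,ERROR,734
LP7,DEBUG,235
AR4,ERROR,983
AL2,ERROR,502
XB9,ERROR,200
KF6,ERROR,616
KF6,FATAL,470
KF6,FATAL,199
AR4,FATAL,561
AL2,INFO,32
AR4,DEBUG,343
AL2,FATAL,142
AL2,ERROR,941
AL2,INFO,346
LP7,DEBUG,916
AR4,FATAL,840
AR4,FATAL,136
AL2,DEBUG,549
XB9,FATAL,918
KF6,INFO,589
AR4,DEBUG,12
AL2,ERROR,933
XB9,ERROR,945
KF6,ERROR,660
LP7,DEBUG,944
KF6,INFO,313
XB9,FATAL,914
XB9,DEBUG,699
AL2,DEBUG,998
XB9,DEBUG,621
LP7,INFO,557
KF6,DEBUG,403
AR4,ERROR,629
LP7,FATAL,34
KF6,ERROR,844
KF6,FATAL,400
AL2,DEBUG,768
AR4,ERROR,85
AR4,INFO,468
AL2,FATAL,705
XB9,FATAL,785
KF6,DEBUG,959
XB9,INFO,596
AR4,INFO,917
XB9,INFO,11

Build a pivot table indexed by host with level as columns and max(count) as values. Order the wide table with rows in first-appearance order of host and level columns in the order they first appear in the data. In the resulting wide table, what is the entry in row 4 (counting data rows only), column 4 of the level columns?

998

With rows in first-appearance order of host, row 4 is host=AL2. level columns in first-appearance order: FATAL, INFO, ERROR, DEBUG; column 4 is DEBUG.
Long rows with host=AL2, level=DEBUG: max(549, 998, 768) = 998.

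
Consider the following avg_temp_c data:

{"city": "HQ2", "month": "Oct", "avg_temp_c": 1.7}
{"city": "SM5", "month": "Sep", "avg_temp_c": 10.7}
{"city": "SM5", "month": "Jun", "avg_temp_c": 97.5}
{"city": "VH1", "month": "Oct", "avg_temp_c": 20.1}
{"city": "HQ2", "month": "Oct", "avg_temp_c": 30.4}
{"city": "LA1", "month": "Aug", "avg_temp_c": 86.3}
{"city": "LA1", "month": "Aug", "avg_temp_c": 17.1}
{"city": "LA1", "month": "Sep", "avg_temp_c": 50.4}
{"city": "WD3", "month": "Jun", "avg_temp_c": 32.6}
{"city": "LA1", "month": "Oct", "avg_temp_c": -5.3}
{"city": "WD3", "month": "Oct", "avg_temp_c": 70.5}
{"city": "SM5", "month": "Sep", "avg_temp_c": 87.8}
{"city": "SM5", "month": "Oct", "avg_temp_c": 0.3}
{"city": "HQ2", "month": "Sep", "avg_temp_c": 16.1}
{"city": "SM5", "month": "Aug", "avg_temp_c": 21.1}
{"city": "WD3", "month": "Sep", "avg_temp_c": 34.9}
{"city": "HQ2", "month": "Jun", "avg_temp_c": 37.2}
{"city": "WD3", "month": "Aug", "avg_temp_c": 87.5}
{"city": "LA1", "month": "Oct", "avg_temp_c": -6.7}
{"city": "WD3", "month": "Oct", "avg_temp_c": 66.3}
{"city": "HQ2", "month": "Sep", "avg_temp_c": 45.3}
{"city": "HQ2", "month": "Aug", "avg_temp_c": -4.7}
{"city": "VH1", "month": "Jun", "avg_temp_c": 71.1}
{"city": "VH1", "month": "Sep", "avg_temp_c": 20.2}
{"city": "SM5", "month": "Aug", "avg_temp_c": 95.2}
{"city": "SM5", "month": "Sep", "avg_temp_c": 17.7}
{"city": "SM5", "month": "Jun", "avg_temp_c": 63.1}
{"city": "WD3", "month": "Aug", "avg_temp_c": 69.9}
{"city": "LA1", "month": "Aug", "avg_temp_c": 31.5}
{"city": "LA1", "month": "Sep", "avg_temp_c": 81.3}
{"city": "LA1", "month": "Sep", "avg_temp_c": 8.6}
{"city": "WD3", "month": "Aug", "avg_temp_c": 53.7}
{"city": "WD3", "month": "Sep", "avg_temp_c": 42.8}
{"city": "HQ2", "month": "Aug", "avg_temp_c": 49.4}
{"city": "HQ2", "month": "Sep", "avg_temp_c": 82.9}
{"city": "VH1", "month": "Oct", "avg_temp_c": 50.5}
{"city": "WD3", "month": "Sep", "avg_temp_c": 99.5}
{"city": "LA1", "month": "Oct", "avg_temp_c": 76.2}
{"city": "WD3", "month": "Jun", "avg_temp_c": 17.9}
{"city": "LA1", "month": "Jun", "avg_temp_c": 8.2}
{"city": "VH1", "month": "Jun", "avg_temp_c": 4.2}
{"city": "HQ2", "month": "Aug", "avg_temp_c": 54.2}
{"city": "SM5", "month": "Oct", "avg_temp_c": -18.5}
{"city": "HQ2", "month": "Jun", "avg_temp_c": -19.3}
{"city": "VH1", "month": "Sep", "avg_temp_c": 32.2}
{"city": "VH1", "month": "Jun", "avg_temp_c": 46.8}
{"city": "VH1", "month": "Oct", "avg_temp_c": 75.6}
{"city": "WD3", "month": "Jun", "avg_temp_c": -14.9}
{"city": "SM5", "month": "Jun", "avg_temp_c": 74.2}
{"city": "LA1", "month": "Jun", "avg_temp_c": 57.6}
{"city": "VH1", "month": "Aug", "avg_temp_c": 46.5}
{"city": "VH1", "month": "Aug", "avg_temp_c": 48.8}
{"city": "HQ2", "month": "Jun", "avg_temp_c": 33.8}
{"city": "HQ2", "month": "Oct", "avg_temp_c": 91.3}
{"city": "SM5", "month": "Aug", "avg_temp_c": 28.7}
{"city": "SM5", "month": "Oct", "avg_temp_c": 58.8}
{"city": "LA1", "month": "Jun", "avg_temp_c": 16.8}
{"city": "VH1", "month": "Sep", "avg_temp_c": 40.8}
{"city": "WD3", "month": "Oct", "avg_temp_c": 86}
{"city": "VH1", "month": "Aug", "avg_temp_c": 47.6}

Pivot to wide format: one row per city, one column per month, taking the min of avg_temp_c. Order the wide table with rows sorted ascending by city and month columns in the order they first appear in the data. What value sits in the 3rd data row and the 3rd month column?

63.1

With rows sorted ascending by city, row 3 is city=SM5. month columns in first-appearance order: Oct, Sep, Jun, Aug; column 3 is Jun.
Long rows with city=SM5, month=Jun: min(97.5, 63.1, 74.2) = 63.1.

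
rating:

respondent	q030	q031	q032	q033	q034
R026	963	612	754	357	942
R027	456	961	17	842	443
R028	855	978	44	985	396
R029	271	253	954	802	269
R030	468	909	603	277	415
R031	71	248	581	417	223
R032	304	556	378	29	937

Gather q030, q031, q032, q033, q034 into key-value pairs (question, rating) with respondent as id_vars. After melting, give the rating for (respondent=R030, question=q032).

603

Unpivoting turns each (respondent, wide-column) pair into one long row.
The wide cell at row R030, column q032 holds 603, so the long row (R030, q032) has rating=603.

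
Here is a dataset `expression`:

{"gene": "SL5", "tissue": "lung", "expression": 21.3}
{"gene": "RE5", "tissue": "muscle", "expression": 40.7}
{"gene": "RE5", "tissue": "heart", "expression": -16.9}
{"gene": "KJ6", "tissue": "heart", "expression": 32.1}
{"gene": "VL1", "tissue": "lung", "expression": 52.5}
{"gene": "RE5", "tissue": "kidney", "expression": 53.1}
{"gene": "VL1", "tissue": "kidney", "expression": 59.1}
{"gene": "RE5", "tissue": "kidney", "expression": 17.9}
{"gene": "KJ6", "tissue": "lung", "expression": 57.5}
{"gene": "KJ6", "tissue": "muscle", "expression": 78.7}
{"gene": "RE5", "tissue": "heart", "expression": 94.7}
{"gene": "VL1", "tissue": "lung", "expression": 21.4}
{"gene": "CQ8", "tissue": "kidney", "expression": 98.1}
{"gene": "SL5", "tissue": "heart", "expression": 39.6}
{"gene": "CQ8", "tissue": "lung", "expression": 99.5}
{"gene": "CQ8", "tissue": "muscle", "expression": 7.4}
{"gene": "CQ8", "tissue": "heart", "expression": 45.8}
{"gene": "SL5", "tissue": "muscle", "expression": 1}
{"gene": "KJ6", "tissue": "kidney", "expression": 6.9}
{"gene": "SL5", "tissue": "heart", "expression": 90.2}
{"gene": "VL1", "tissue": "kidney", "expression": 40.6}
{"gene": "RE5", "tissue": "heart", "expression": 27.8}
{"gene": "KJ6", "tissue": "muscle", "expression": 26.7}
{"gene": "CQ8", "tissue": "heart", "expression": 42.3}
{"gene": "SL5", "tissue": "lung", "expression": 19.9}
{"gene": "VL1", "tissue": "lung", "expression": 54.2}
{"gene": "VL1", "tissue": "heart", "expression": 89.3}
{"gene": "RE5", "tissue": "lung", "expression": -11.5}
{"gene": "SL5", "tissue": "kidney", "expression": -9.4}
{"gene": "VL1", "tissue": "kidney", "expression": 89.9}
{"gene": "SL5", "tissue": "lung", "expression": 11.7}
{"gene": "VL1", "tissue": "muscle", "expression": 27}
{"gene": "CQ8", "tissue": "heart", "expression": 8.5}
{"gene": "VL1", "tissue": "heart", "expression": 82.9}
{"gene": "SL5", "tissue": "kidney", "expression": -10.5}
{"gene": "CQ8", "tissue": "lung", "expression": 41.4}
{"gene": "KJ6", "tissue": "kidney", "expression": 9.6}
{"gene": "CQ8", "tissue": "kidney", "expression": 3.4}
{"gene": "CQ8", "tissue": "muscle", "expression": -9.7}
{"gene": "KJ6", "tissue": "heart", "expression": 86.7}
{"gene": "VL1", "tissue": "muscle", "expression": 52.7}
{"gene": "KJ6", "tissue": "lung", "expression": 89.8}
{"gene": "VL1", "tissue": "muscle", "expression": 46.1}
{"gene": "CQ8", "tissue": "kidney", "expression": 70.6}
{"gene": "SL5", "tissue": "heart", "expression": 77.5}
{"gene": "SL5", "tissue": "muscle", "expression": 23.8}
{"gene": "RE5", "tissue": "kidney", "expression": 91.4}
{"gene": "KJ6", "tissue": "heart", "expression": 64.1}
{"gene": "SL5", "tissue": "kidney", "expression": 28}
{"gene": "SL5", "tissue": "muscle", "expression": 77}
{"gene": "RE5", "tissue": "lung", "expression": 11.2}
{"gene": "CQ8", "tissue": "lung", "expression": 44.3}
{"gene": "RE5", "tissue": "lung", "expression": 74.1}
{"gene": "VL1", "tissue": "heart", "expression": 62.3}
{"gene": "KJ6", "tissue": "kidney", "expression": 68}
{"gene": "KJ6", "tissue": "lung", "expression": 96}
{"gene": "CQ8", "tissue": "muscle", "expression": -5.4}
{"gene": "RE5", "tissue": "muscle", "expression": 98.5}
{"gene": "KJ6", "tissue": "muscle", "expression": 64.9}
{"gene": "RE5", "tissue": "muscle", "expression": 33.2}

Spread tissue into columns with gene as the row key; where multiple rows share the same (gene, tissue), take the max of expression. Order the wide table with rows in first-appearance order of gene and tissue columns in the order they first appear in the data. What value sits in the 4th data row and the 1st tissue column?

With rows in first-appearance order of gene, row 4 is gene=VL1. tissue columns in first-appearance order: lung, muscle, heart, kidney; column 1 is lung.
Long rows with gene=VL1, tissue=lung: max(52.5, 21.4, 54.2) = 54.2.

54.2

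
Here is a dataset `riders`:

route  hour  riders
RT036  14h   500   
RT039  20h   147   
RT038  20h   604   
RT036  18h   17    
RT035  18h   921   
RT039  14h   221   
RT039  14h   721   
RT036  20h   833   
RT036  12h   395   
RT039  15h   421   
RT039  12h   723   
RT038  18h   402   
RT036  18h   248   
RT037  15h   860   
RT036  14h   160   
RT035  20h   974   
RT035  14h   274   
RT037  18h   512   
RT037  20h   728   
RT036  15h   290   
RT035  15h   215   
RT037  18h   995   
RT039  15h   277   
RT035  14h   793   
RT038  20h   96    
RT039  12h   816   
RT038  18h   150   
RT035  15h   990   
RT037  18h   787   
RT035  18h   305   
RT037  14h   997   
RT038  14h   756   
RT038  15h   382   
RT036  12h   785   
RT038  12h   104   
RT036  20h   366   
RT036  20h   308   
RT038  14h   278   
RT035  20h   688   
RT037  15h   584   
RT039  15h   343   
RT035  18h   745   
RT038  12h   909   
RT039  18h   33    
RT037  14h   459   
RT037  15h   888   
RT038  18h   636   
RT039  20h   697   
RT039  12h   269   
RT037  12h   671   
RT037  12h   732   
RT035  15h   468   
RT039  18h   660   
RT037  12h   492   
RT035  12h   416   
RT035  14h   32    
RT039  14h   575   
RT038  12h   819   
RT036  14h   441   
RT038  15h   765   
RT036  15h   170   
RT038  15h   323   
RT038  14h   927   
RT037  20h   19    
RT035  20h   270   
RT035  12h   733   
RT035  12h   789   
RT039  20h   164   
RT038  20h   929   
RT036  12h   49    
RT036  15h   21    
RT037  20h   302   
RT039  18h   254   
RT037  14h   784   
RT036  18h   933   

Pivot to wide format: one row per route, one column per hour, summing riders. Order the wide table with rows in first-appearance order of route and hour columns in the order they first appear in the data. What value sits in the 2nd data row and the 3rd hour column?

With rows in first-appearance order of route, row 2 is route=RT039. hour columns in first-appearance order: 14h, 20h, 18h, 12h, 15h; column 3 is 18h.
Long rows with route=RT039, hour=18h: 33 + 660 + 254 = 947.

947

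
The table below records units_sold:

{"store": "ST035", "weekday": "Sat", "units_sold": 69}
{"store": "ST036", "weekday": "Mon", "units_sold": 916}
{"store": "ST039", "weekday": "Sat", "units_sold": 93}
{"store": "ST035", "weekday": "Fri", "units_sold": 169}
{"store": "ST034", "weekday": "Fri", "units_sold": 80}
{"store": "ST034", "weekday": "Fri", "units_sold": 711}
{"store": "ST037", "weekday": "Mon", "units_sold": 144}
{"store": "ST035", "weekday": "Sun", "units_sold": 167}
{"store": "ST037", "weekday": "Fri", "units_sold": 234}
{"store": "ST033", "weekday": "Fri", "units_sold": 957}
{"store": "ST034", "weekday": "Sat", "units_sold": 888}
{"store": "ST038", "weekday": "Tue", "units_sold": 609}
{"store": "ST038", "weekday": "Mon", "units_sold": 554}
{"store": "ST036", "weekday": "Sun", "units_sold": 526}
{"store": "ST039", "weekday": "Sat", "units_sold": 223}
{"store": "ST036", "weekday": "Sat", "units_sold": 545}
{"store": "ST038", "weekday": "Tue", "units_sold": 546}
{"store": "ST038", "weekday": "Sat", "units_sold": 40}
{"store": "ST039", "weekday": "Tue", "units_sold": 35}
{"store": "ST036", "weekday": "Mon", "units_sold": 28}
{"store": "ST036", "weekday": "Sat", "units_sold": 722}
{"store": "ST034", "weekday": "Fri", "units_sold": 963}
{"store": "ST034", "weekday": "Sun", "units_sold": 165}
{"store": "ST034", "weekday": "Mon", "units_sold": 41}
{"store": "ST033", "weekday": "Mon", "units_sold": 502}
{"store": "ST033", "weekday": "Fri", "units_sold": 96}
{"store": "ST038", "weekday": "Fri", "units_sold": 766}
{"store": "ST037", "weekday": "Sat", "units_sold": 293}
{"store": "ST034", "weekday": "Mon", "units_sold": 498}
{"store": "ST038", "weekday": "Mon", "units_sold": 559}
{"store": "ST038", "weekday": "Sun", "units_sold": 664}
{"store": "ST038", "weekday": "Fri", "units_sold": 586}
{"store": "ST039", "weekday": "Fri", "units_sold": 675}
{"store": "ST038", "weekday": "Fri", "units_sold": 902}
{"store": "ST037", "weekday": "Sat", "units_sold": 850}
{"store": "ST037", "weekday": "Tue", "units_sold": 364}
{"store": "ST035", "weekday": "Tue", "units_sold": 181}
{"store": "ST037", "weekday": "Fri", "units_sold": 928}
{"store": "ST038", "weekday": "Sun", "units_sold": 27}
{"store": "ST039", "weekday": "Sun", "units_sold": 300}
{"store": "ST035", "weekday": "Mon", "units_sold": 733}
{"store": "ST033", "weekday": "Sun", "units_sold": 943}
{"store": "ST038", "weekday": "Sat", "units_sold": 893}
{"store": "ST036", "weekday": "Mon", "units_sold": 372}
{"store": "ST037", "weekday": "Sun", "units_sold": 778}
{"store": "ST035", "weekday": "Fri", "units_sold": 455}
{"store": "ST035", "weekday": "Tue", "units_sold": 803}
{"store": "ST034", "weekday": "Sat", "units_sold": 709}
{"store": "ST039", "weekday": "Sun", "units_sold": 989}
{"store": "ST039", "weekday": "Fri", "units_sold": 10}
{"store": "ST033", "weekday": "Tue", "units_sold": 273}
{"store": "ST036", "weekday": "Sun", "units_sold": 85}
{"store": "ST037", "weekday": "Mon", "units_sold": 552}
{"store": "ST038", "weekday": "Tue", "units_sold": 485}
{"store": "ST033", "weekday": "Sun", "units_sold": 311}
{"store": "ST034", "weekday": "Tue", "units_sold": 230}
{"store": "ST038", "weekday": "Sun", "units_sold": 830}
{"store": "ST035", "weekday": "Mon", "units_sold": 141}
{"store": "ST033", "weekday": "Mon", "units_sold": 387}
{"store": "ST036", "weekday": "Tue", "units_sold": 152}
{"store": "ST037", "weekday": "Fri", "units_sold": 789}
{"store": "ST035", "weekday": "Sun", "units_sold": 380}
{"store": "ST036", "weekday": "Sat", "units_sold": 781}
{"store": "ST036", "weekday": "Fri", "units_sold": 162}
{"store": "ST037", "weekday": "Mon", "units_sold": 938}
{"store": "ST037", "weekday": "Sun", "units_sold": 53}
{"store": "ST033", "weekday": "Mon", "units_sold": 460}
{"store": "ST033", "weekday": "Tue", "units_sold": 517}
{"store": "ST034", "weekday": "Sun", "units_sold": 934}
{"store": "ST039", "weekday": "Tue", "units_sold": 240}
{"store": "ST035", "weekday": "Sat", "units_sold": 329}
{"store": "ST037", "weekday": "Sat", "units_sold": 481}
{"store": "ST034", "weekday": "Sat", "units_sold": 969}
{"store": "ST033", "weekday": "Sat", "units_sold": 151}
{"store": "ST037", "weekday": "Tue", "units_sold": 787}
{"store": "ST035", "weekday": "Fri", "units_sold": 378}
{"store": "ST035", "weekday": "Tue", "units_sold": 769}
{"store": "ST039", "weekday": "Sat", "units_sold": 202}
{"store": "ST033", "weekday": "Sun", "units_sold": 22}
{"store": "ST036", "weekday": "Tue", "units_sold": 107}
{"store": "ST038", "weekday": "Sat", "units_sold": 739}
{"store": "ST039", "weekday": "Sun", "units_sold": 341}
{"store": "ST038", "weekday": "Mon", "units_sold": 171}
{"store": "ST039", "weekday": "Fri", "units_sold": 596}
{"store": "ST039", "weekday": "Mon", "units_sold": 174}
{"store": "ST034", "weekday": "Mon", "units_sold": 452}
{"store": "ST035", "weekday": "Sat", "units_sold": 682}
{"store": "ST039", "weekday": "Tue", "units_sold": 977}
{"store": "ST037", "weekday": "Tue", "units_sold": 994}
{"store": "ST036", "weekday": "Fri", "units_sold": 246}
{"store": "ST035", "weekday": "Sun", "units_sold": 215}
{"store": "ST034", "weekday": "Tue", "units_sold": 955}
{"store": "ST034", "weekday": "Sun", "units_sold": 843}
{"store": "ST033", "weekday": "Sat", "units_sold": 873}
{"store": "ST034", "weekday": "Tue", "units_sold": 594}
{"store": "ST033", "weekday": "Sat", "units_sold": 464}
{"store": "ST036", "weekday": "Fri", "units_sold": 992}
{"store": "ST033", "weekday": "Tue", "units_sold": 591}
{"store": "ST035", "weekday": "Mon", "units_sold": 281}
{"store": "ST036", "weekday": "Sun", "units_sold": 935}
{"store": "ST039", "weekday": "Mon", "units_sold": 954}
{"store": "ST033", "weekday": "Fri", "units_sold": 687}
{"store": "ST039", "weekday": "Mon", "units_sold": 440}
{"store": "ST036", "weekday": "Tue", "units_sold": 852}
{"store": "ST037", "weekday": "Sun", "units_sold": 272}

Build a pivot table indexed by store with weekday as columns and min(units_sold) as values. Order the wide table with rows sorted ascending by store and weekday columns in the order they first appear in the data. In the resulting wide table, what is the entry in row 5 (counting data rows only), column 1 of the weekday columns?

With rows sorted ascending by store, row 5 is store=ST037. weekday columns in first-appearance order: Sat, Mon, Fri, Sun, Tue; column 1 is Sat.
Long rows with store=ST037, weekday=Sat: min(293, 850, 481) = 293.

293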